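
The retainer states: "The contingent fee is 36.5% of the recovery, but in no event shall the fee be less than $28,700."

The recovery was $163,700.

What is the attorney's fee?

36.5% of $163,700 = $59,750.50
That exceeds the $28,700 minimum.

$59,750.50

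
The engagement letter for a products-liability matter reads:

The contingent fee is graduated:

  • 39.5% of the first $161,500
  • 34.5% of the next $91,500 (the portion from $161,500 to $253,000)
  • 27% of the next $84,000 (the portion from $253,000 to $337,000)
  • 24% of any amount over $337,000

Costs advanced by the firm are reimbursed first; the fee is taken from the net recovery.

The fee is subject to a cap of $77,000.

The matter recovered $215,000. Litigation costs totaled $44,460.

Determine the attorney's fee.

Fee base (net of costs): $215,000 − $44,460 = $170,540
First $161,500 at 39.5% = $63,792.50
Remaining $9,040 at 34.5% = $3,118.80
Fee: $63,792.50 + $3,118.80 = $66,911.30
$66,911.30 is under the $77,000 cap.

$66,911.30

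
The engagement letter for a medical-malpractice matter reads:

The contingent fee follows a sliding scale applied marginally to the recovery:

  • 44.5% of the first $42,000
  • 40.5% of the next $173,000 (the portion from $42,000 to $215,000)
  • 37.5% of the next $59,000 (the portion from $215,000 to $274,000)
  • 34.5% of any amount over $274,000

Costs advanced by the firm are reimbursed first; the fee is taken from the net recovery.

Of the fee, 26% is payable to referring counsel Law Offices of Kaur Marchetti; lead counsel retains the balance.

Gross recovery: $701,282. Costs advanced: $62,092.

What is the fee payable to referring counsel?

Fee base (net of costs): $701,282 − $62,092 = $639,190
First $42,000 at 44.5% = $18,690.00
Next $173,000 at 40.5% = $70,065.00
Next $59,000 at 37.5% = $22,125.00
Remaining $365,190 at 34.5% = $125,990.55
Fee: $18,690.00 + $70,065.00 + $22,125.00 + $125,990.55 = $236,870.55
Referral share: 26% of $236,870.55 = $61,586.34; lead counsel retains $236,870.55 − $61,586.34 = $175,284.21.

$61,586.34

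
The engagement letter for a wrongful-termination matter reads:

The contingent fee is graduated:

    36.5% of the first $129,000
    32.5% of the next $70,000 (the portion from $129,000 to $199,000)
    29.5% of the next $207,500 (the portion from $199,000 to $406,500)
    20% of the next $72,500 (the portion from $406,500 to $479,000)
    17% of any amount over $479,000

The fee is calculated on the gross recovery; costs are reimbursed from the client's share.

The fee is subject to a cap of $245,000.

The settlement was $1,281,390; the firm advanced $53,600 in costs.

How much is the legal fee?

$245,000.00

Fee base is the gross recovery, $1,281,390; costs are reimbursed separately.
First $129,000 at 36.5% = $47,085.00
Next $70,000 at 32.5% = $22,750.00
Next $207,500 at 29.5% = $61,212.50
Next $72,500 at 20% = $14,500.00
Remaining $802,390 at 17% = $136,406.30
Fee: $47,085.00 + $22,750.00 + $61,212.50 + $14,500.00 + $136,406.30 = $281,953.80
$281,953.80 exceeds the $245,000 cap, so the fee is capped at $245,000.00.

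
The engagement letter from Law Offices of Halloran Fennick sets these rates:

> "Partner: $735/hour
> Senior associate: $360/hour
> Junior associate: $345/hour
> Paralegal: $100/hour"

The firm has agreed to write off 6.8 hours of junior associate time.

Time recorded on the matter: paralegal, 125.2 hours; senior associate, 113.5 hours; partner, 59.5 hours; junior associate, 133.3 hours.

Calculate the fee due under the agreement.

$140,755.00

Partner: 59.5 × $735 = $43,732.50
Senior associate: 113.5 × $360 = $40,860.00
Junior associate: 133.3 × $345 = $45,988.50
Paralegal: 125.2 × $100 = $12,520.00
Subtotal: $143,101.00
Write-off: 6.8 × $345 = $2,346.00
Total: $143,101.00 − $2,346.00 = $140,755.00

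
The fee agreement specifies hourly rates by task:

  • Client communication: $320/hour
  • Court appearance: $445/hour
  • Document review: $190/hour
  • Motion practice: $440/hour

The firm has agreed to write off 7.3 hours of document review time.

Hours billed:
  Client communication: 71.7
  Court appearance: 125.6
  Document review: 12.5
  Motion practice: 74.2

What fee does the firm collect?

$112,472.00

Client communication: 71.7 × $320 = $22,944.00
Court appearance: 125.6 × $445 = $55,892.00
Document review: 12.5 × $190 = $2,375.00
Motion practice: 74.2 × $440 = $32,648.00
Subtotal: $113,859.00
Write-off: 7.3 × $190 = $1,387.00
Total: $113,859.00 − $1,387.00 = $112,472.00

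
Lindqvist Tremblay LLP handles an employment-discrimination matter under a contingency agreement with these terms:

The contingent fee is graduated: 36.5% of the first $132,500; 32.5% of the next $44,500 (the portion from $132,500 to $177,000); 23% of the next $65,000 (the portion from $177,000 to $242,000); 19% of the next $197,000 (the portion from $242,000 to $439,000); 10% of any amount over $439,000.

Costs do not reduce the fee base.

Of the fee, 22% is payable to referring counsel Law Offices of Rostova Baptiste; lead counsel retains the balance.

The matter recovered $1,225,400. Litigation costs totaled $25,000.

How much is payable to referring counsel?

$42,645.90

Fee base is the gross recovery, $1,225,400; costs are reimbursed separately.
First $132,500 at 36.5% = $48,362.50
Next $44,500 at 32.5% = $14,462.50
Next $65,000 at 23% = $14,950.00
Next $197,000 at 19% = $37,430.00
Remaining $786,400 at 10% = $78,640.00
Fee: $48,362.50 + $14,462.50 + $14,950.00 + $37,430.00 + $78,640.00 = $193,845.00
Referral share: 22% of $193,845.00 = $42,645.90; lead counsel retains $193,845.00 − $42,645.90 = $151,199.10.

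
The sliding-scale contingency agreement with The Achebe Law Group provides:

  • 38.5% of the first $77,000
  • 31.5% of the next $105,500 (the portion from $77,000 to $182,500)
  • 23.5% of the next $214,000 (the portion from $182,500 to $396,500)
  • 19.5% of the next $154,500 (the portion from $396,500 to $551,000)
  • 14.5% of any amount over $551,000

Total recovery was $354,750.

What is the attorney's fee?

First $77,000 at 38.5% = $29,645.00
Next $105,500 at 31.5% = $33,232.50
Remaining $172,250 at 23.5% = $40,478.75
Fee: $29,645.00 + $33,232.50 + $40,478.75 = $103,356.25

$103,356.25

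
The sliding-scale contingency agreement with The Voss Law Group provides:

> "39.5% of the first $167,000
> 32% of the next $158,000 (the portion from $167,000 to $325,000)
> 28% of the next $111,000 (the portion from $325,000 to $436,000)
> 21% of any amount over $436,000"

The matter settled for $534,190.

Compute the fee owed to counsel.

First $167,000 at 39.5% = $65,965.00
Next $158,000 at 32% = $50,560.00
Next $111,000 at 28% = $31,080.00
Remaining $98,190 at 21% = $20,619.90
Fee: $65,965.00 + $50,560.00 + $31,080.00 + $20,619.90 = $168,224.90

$168,224.90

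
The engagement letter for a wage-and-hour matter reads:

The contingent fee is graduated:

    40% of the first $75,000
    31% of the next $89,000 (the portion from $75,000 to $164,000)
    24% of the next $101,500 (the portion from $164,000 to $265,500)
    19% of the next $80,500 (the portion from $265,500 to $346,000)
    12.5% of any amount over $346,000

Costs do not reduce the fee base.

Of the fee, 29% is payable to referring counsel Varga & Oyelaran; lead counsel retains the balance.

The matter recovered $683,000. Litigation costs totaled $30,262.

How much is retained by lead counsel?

$98,952.70

Fee base is the gross recovery, $683,000; costs are reimbursed separately.
First $75,000 at 40% = $30,000.00
Next $89,000 at 31% = $27,590.00
Next $101,500 at 24% = $24,360.00
Next $80,500 at 19% = $15,295.00
Remaining $337,000 at 12.5% = $42,125.00
Fee: $30,000.00 + $27,590.00 + $24,360.00 + $15,295.00 + $42,125.00 = $139,370.00
Referral share: 29% of $139,370.00 = $40,417.30; lead counsel retains $139,370.00 − $40,417.30 = $98,952.70.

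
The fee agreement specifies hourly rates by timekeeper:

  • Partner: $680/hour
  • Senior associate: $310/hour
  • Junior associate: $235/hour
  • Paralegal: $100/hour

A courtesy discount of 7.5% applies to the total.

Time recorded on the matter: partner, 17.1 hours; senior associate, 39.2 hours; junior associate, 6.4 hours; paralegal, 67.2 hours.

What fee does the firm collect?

$29,603.70

Partner: 17.1 × $680 = $11,628.00
Senior associate: 39.2 × $310 = $12,152.00
Junior associate: 6.4 × $235 = $1,504.00
Paralegal: 67.2 × $100 = $6,720.00
Subtotal: $32,004.00
Less 7.5% discount: −$2,400.30
Total: $32,004.00 − $2,400.30 = $29,603.70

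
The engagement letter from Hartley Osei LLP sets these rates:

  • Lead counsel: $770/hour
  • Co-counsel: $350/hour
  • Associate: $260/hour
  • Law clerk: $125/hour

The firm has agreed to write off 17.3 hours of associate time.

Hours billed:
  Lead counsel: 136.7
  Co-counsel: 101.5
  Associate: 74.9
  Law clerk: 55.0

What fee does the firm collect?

Lead counsel: 136.7 × $770 = $105,259.00
Co-counsel: 101.5 × $350 = $35,525.00
Associate: 74.9 × $260 = $19,474.00
Law clerk: 55.0 × $125 = $6,875.00
Subtotal: $167,133.00
Write-off: 17.3 × $260 = $4,498.00
Total: $167,133.00 − $4,498.00 = $162,635.00

$162,635.00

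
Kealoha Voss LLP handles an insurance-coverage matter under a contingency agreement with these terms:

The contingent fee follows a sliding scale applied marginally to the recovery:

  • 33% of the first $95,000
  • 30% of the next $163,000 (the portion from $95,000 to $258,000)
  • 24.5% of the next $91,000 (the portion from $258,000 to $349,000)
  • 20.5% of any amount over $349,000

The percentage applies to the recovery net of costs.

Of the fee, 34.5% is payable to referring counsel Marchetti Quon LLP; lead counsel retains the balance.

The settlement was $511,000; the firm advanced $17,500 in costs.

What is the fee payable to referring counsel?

$45,597.79

Fee base (net of costs): $511,000 − $17,500 = $493,500
First $95,000 at 33% = $31,350.00
Next $163,000 at 30% = $48,900.00
Next $91,000 at 24.5% = $22,295.00
Remaining $144,500 at 20.5% = $29,622.50
Fee: $31,350.00 + $48,900.00 + $22,295.00 + $29,622.50 = $132,167.50
Referral share: 34.5% of $132,167.50 = $45,597.79; lead counsel retains $132,167.50 − $45,597.79 = $86,569.71.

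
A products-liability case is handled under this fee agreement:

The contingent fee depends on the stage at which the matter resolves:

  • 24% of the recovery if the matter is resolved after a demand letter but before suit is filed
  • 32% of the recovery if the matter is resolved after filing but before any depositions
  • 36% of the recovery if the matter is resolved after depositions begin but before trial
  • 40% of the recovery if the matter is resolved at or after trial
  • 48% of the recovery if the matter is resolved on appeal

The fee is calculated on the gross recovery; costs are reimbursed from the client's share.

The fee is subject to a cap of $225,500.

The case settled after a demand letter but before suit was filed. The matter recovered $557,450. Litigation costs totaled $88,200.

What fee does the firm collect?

$133,788.00

Fee base is the gross recovery, $557,450; costs are reimbursed separately.
The matter settled after a demand letter but before suit was filed, so the 24% rate applies.
$557,450 × 24% = $133,788.00
$133,788.00 is under the $225,500 cap.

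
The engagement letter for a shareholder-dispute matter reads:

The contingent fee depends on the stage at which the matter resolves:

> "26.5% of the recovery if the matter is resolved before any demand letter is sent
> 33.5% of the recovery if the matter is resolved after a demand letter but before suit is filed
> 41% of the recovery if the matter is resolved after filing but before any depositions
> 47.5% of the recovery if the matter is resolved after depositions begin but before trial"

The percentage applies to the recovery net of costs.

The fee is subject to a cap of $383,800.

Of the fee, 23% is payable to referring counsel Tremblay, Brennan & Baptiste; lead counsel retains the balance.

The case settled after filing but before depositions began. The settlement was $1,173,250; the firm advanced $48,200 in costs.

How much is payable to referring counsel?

$88,274.00

Fee base (net of costs): $1,173,250 − $48,200 = $1,125,050
The matter settled after filing but before depositions began, so the 41% rate applies.
$1,125,050 × 41% = $461,270.50
$461,270.50 exceeds the $383,800 cap, so the fee is capped at $383,800.00.
Referral share: 23% of $383,800.00 = $88,274.00; lead counsel retains $383,800.00 − $88,274.00 = $295,526.00.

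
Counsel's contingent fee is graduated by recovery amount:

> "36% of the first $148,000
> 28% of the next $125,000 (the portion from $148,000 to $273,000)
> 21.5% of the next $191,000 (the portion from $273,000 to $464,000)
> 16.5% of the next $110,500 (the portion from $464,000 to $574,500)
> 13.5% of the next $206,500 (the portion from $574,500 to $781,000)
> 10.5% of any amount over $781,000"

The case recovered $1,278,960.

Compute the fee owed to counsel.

$227,740.80

First $148,000 at 36% = $53,280.00
Next $125,000 at 28% = $35,000.00
Next $191,000 at 21.5% = $41,065.00
Next $110,500 at 16.5% = $18,232.50
Next $206,500 at 13.5% = $27,877.50
Remaining $497,960 at 10.5% = $52,285.80
Fee: $53,280.00 + $35,000.00 + $41,065.00 + $18,232.50 + $27,877.50 + $52,285.80 = $227,740.80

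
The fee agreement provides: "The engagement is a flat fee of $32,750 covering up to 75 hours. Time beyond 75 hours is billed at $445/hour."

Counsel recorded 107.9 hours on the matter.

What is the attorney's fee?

Flat fee: $32,750.00
Excess hours: 107.9 − 75 = 32.9
Overrun: 32.9 × $445 = $14,640.50
Total: $32,750.00 + $14,640.50 = $47,390.50

$47,390.50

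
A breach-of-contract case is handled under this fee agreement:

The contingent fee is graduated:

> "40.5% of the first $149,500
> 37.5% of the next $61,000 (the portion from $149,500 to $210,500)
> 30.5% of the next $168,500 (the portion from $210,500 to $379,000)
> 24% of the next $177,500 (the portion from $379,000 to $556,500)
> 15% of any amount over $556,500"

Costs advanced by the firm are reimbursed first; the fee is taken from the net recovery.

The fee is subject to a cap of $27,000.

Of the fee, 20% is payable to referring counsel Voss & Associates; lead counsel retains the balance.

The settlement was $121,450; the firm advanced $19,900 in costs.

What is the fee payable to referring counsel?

$5,400.00

Fee base (net of costs): $121,450 − $19,900 = $101,550
First $101,550 at 40.5% = $41,127.75
$41,127.75 exceeds the $27,000 cap, so the fee is capped at $27,000.00.
Referral share: 20% of $27,000.00 = $5,400.00; lead counsel retains $27,000.00 − $5,400.00 = $21,600.00.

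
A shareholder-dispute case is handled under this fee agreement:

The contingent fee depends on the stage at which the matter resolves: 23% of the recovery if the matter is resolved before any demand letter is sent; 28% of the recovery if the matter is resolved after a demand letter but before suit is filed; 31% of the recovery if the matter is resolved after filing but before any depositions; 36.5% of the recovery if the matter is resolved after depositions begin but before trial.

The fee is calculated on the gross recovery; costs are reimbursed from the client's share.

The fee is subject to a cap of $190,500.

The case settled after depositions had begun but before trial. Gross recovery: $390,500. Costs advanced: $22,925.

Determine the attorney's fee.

$142,532.50

Fee base is the gross recovery, $390,500; costs are reimbursed separately.
The matter settled after depositions had begun but before trial, so the 36.5% rate applies.
$390,500 × 36.5% = $142,532.50
$142,532.50 is under the $190,500 cap.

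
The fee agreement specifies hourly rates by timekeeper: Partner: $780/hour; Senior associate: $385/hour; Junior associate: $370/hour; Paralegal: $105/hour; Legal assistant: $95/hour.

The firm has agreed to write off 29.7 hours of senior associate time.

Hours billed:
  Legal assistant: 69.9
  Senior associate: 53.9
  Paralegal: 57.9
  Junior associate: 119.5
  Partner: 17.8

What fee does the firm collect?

$80,136.00

Partner: 17.8 × $780 = $13,884.00
Senior associate: 53.9 × $385 = $20,751.50
Junior associate: 119.5 × $370 = $44,215.00
Paralegal: 57.9 × $105 = $6,079.50
Legal assistant: 69.9 × $95 = $6,640.50
Subtotal: $91,570.50
Write-off: 29.7 × $385 = $11,434.50
Total: $91,570.50 − $11,434.50 = $80,136.00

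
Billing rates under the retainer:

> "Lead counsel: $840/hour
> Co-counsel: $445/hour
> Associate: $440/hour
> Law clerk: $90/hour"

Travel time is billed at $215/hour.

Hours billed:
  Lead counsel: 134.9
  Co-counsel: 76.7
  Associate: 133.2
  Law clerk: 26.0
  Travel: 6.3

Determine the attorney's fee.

Lead counsel: 134.9 × $840 = $113,316.00
Co-counsel: 76.7 × $445 = $34,131.50
Associate: 133.2 × $440 = $58,608.00
Law clerk: 26.0 × $90 = $2,340.00
Subtotal: $113,316.00 + $34,131.50 + $58,608.00 + $2,340.00 = $208,395.50
Travel: 6.3 × $215 = $1,354.50
Total: $208,395.50 + $1,354.50 = $209,750.00

$209,750.00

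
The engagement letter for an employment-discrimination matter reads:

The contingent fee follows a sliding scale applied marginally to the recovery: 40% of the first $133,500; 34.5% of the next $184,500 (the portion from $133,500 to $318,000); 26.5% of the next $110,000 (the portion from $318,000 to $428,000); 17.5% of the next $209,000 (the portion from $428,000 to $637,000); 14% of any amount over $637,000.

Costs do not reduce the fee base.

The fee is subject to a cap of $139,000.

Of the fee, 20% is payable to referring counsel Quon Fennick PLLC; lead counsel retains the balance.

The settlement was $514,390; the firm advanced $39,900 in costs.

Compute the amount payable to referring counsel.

$27,800.00

Fee base is the gross recovery, $514,390; costs are reimbursed separately.
First $133,500 at 40% = $53,400.00
Next $184,500 at 34.5% = $63,652.50
Next $110,000 at 26.5% = $29,150.00
Remaining $86,390 at 17.5% = $15,118.25
Fee: $53,400.00 + $63,652.50 + $29,150.00 + $15,118.25 = $161,320.75
$161,320.75 exceeds the $139,000 cap, so the fee is capped at $139,000.00.
Referral share: 20% of $139,000.00 = $27,800.00; lead counsel retains $139,000.00 − $27,800.00 = $111,200.00.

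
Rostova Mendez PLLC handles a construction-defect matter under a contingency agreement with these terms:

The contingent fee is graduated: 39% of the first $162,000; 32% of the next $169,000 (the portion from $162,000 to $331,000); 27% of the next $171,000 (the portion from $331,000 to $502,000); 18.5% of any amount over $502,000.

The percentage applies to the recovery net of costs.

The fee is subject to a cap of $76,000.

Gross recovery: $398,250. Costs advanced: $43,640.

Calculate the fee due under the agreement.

Fee base (net of costs): $398,250 − $43,640 = $354,610
First $162,000 at 39% = $63,180.00
Next $169,000 at 32% = $54,080.00
Remaining $23,610 at 27% = $6,374.70
Fee: $63,180.00 + $54,080.00 + $6,374.70 = $123,634.70
$123,634.70 exceeds the $76,000 cap, so the fee is capped at $76,000.00.

$76,000.00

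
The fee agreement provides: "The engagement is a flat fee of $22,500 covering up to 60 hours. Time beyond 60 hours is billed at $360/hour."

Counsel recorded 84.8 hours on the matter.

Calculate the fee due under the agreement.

$31,428.00

Flat fee: $22,500.00
Excess hours: 84.8 − 60 = 24.8
Overrun: 24.8 × $360 = $8,928.00
Total: $22,500.00 + $8,928.00 = $31,428.00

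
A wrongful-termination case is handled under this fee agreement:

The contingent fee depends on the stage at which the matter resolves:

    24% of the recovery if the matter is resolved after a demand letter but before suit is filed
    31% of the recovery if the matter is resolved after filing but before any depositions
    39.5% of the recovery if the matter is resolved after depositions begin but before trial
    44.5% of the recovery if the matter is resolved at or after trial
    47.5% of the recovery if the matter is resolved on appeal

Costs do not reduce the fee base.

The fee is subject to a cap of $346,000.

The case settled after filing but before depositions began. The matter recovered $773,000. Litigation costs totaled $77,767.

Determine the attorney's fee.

$239,630.00

Fee base is the gross recovery, $773,000; costs are reimbursed separately.
The matter settled after filing but before depositions began, so the 31% rate applies.
$773,000 × 31% = $239,630.00
$239,630.00 is under the $346,000 cap.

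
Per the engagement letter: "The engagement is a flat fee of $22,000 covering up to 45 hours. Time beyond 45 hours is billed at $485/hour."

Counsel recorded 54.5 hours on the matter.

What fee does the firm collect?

Flat fee: $22,000.00
Excess hours: 54.5 − 45 = 9.5
Overrun: 9.5 × $485 = $4,607.50
Total: $22,000.00 + $4,607.50 = $26,607.50

$26,607.50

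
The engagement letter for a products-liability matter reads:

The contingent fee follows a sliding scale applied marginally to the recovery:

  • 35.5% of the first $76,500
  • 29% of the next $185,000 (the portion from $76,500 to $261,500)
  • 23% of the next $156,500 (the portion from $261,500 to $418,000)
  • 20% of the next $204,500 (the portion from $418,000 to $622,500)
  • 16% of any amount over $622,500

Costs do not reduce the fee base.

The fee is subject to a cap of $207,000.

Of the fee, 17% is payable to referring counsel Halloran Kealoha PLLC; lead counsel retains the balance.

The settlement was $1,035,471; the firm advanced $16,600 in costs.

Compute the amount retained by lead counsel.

$171,810.00

Fee base is the gross recovery, $1,035,471; costs are reimbursed separately.
First $76,500 at 35.5% = $27,157.50
Next $185,000 at 29% = $53,650.00
Next $156,500 at 23% = $35,995.00
Next $204,500 at 20% = $40,900.00
Remaining $412,971 at 16% = $66,075.36
Fee: $27,157.50 + $53,650.00 + $35,995.00 + $40,900.00 + $66,075.36 = $223,777.86
$223,777.86 exceeds the $207,000 cap, so the fee is capped at $207,000.00.
Referral share: 17% of $207,000.00 = $35,190.00; lead counsel retains $207,000.00 − $35,190.00 = $171,810.00.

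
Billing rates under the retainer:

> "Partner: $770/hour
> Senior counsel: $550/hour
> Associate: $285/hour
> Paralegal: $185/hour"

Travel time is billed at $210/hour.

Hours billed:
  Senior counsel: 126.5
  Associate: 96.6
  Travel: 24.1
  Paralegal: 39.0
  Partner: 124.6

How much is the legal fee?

$205,324.00

Partner: 124.6 × $770 = $95,942.00
Senior counsel: 126.5 × $550 = $69,575.00
Associate: 96.6 × $285 = $27,531.00
Paralegal: 39.0 × $185 = $7,215.00
Subtotal: $95,942.00 + $69,575.00 + $27,531.00 + $7,215.00 = $200,263.00
Travel: 24.1 × $210 = $5,061.00
Total: $200,263.00 + $5,061.00 = $205,324.00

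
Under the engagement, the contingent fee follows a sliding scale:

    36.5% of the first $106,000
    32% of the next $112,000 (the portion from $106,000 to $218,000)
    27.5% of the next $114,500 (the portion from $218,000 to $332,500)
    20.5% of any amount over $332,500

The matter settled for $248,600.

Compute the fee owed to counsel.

First $106,000 at 36.5% = $38,690.00
Next $112,000 at 32% = $35,840.00
Remaining $30,600 at 27.5% = $8,415.00
Fee: $38,690.00 + $35,840.00 + $8,415.00 = $82,945.00

$82,945.00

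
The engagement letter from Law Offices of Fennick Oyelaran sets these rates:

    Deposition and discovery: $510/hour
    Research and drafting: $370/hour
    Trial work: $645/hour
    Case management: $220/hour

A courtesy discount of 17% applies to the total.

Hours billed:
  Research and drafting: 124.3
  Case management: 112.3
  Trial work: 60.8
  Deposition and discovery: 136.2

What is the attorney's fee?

$148,881.25

Deposition and discovery: 136.2 × $510 = $69,462.00
Research and drafting: 124.3 × $370 = $45,991.00
Trial work: 60.8 × $645 = $39,216.00
Case management: 112.3 × $220 = $24,706.00
Subtotal: $179,375.00
Less 17% discount: −$30,493.75
Total: $179,375.00 − $30,493.75 = $148,881.25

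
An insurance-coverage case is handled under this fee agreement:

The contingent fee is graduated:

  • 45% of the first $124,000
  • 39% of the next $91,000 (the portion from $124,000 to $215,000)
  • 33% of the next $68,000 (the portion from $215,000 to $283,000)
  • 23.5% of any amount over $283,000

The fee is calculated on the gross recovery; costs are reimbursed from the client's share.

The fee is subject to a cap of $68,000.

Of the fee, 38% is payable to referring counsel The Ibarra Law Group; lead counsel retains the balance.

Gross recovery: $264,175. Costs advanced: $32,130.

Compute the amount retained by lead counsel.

Fee base is the gross recovery, $264,175; costs are reimbursed separately.
First $124,000 at 45% = $55,800.00
Next $91,000 at 39% = $35,490.00
Remaining $49,175 at 33% = $16,227.75
Fee: $55,800.00 + $35,490.00 + $16,227.75 = $107,517.75
$107,517.75 exceeds the $68,000 cap, so the fee is capped at $68,000.00.
Referral share: 38% of $68,000.00 = $25,840.00; lead counsel retains $68,000.00 − $25,840.00 = $42,160.00.

$42,160.00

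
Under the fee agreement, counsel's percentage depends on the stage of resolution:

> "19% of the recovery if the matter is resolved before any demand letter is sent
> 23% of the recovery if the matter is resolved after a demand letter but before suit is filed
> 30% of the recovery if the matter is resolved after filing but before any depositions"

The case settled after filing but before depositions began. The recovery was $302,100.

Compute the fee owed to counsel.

The matter settled after filing but before depositions began, so the 30% rate applies.
$302,100 × 30% = $90,630.00

$90,630.00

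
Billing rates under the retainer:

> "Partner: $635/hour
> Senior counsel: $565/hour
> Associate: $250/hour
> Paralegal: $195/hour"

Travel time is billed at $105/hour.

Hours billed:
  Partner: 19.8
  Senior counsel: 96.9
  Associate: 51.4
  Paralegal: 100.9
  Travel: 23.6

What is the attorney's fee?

$102,325.00

Partner: 19.8 × $635 = $12,573.00
Senior counsel: 96.9 × $565 = $54,748.50
Associate: 51.4 × $250 = $12,850.00
Paralegal: 100.9 × $195 = $19,675.50
Subtotal: $12,573.00 + $54,748.50 + $12,850.00 + $19,675.50 = $99,847.00
Travel: 23.6 × $105 = $2,478.00
Total: $99,847.00 + $2,478.00 = $102,325.00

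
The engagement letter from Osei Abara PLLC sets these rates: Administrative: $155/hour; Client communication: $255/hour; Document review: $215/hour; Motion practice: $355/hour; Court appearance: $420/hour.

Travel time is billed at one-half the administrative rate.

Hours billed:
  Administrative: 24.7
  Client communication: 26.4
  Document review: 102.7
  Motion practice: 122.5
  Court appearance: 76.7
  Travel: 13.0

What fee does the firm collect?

Administrative: 24.7 × $155 = $3,828.50
Client communication: 26.4 × $255 = $6,732.00
Document review: 102.7 × $215 = $22,080.50
Motion practice: 122.5 × $355 = $43,487.50
Court appearance: 76.7 × $420 = $32,214.00
Subtotal: $3,828.50 + $6,732.00 + $22,080.50 + $43,487.50 + $32,214.00 = $108,342.50
Travel: 13.0 × ($155 ÷ 2) = 13.0 × $77.50 = $1,007.50
Total: $108,342.50 + $1,007.50 = $109,350.00

$109,350.00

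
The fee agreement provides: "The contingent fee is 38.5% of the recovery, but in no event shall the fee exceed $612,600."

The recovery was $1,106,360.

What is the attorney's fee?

$425,948.60

38.5% of $1,106,360 = $425,948.60
That is under the $612,600 cap.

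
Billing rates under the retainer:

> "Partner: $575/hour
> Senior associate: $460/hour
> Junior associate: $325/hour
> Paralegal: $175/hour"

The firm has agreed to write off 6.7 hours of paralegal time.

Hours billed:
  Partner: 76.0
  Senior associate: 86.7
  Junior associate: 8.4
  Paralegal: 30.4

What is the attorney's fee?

Partner: 76.0 × $575 = $43,700.00
Senior associate: 86.7 × $460 = $39,882.00
Junior associate: 8.4 × $325 = $2,730.00
Paralegal: 30.4 × $175 = $5,320.00
Subtotal: $91,632.00
Write-off: 6.7 × $175 = $1,172.50
Total: $91,632.00 − $1,172.50 = $90,459.50

$90,459.50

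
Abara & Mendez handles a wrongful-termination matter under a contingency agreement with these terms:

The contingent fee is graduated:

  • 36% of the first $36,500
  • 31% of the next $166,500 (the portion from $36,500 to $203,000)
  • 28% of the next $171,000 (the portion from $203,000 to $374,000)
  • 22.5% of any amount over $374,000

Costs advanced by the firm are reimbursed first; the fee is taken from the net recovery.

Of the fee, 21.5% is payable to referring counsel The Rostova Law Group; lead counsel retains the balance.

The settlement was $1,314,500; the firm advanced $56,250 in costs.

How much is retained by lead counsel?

$244,599.13

Fee base (net of costs): $1,314,500 − $56,250 = $1,258,250
First $36,500 at 36% = $13,140.00
Next $166,500 at 31% = $51,615.00
Next $171,000 at 28% = $47,880.00
Remaining $884,250 at 22.5% = $198,956.25
Fee: $13,140.00 + $51,615.00 + $47,880.00 + $198,956.25 = $311,591.25
Referral share: 21.5% of $311,591.25 = $66,992.12; lead counsel retains $311,591.25 − $66,992.12 = $244,599.13.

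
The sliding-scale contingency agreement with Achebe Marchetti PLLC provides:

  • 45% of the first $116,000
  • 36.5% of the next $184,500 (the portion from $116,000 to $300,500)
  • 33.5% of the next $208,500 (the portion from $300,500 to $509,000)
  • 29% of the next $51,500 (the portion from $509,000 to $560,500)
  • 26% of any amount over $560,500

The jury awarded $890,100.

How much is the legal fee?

$290,021.00

First $116,000 at 45% = $52,200.00
Next $184,500 at 36.5% = $67,342.50
Next $208,500 at 33.5% = $69,847.50
Next $51,500 at 29% = $14,935.00
Remaining $329,600 at 26% = $85,696.00
Fee: $52,200.00 + $67,342.50 + $69,847.50 + $14,935.00 + $85,696.00 = $290,021.00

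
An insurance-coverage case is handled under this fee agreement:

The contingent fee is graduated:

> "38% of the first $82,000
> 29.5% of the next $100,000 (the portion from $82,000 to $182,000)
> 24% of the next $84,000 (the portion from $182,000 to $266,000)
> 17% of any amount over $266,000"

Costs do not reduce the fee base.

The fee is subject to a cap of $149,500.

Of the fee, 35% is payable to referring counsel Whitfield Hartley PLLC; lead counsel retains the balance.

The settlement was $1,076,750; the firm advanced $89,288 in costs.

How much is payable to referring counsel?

$52,325.00

Fee base is the gross recovery, $1,076,750; costs are reimbursed separately.
First $82,000 at 38% = $31,160.00
Next $100,000 at 29.5% = $29,500.00
Next $84,000 at 24% = $20,160.00
Remaining $810,750 at 17% = $137,827.50
Fee: $31,160.00 + $29,500.00 + $20,160.00 + $137,827.50 = $218,647.50
$218,647.50 exceeds the $149,500 cap, so the fee is capped at $149,500.00.
Referral share: 35% of $149,500.00 = $52,325.00; lead counsel retains $149,500.00 − $52,325.00 = $97,175.00.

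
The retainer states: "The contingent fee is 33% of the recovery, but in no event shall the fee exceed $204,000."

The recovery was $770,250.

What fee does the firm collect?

$204,000.00

33% of $770,250 = $254,182.50
That exceeds the $204,000 cap, so the fee is capped at $204,000.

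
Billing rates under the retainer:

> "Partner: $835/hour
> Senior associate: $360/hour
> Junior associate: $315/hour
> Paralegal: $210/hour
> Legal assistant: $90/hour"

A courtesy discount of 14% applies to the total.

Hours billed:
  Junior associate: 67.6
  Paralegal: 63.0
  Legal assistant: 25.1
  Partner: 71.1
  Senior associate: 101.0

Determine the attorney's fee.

$113,959.89

Partner: 71.1 × $835 = $59,368.50
Senior associate: 101.0 × $360 = $36,360.00
Junior associate: 67.6 × $315 = $21,294.00
Paralegal: 63.0 × $210 = $13,230.00
Legal assistant: 25.1 × $90 = $2,259.00
Subtotal: $132,511.50
Less 14% discount: −$18,551.61
Total: $132,511.50 − $18,551.61 = $113,959.89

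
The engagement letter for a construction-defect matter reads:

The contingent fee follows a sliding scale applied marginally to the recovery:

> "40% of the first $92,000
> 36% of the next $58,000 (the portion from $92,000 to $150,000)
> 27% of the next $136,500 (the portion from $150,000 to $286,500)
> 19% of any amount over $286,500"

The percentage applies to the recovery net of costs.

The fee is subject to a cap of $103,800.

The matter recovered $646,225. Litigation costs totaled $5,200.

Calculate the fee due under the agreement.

$103,800.00

Fee base (net of costs): $646,225 − $5,200 = $641,025
First $92,000 at 40% = $36,800.00
Next $58,000 at 36% = $20,880.00
Next $136,500 at 27% = $36,855.00
Remaining $354,525 at 19% = $67,359.75
Fee: $36,800.00 + $20,880.00 + $36,855.00 + $67,359.75 = $161,894.75
$161,894.75 exceeds the $103,800 cap, so the fee is capped at $103,800.00.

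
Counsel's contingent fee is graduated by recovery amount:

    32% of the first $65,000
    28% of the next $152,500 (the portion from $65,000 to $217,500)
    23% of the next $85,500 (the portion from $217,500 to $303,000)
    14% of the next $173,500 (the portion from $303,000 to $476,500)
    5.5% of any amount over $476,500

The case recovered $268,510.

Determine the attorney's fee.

$75,232.30

First $65,000 at 32% = $20,800.00
Next $152,500 at 28% = $42,700.00
Remaining $51,010 at 23% = $11,732.30
Fee: $20,800.00 + $42,700.00 + $11,732.30 = $75,232.30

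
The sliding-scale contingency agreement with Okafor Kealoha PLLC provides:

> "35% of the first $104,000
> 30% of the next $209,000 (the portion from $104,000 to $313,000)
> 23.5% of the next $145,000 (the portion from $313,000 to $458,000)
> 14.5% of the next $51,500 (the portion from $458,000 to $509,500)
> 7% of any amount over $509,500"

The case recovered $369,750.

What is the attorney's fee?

$112,436.25

First $104,000 at 35% = $36,400.00
Next $209,000 at 30% = $62,700.00
Remaining $56,750 at 23.5% = $13,336.25
Fee: $36,400.00 + $62,700.00 + $13,336.25 = $112,436.25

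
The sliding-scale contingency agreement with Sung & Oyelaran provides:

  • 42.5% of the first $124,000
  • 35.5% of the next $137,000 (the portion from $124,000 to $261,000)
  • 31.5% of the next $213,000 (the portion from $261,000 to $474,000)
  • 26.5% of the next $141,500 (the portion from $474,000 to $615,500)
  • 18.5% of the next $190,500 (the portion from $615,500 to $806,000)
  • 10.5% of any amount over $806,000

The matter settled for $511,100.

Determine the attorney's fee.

$178,261.50

First $124,000 at 42.5% = $52,700.00
Next $137,000 at 35.5% = $48,635.00
Next $213,000 at 31.5% = $67,095.00
Remaining $37,100 at 26.5% = $9,831.50
Fee: $52,700.00 + $48,635.00 + $67,095.00 + $9,831.50 = $178,261.50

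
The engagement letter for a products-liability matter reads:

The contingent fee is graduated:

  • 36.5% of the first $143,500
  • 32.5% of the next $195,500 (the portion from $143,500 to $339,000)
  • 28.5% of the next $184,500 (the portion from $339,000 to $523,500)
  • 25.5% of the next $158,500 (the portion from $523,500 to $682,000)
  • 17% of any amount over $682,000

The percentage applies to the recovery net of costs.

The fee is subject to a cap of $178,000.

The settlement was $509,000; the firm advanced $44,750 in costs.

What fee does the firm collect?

Fee base (net of costs): $509,000 − $44,750 = $464,250
First $143,500 at 36.5% = $52,377.50
Next $195,500 at 32.5% = $63,537.50
Remaining $125,250 at 28.5% = $35,696.25
Fee: $52,377.50 + $63,537.50 + $35,696.25 = $151,611.25
$151,611.25 is under the $178,000 cap.

$151,611.25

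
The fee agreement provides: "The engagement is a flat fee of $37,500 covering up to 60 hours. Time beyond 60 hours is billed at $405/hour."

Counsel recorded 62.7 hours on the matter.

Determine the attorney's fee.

$38,593.50

Flat fee: $37,500.00
Excess hours: 62.7 − 60 = 2.7
Overrun: 2.7 × $405 = $1,093.50
Total: $37,500.00 + $1,093.50 = $38,593.50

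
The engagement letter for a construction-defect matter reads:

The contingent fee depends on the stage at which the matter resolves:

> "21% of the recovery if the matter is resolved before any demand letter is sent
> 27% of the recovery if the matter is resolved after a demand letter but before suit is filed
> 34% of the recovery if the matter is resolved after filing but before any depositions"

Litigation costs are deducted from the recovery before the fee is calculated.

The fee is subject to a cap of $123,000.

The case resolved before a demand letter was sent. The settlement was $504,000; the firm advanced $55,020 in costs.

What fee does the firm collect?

$94,285.80

Fee base (net of costs): $504,000 − $55,020 = $448,980
The matter resolved before a demand letter was sent, so the 21% rate applies.
$448,980 × 21% = $94,285.80
$94,285.80 is under the $123,000 cap.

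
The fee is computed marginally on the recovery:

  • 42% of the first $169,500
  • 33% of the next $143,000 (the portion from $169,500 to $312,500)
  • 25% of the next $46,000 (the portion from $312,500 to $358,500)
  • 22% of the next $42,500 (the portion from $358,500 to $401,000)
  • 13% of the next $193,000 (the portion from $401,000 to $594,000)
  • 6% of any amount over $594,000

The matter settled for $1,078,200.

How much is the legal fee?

First $169,500 at 42% = $71,190.00
Next $143,000 at 33% = $47,190.00
Next $46,000 at 25% = $11,500.00
Next $42,500 at 22% = $9,350.00
Next $193,000 at 13% = $25,090.00
Remaining $484,200 at 6% = $29,052.00
Fee: $71,190.00 + $47,190.00 + $11,500.00 + $9,350.00 + $25,090.00 + $29,052.00 = $193,372.00

$193,372.00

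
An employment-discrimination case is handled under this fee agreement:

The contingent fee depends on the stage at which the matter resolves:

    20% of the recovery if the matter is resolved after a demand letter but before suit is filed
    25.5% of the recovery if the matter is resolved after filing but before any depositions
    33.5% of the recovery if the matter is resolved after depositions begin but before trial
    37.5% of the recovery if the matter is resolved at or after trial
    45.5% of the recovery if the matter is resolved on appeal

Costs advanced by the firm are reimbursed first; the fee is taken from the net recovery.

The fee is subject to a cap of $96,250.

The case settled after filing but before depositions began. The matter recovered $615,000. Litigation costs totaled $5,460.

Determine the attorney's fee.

Fee base (net of costs): $615,000 − $5,460 = $609,540
The matter settled after filing but before depositions began, so the 25.5% rate applies.
$609,540 × 25.5% = $155,432.70
$155,432.70 exceeds the $96,250 cap, so the fee is capped at $96,250.00.

$96,250.00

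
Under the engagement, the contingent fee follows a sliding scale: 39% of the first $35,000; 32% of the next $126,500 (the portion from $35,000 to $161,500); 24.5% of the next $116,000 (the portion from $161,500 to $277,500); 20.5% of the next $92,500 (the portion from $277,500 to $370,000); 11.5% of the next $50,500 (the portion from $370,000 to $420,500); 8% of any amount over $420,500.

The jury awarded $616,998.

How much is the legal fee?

$123,039.84

First $35,000 at 39% = $13,650.00
Next $126,500 at 32% = $40,480.00
Next $116,000 at 24.5% = $28,420.00
Next $92,500 at 20.5% = $18,962.50
Next $50,500 at 11.5% = $5,807.50
Remaining $196,498 at 8% = $15,719.84
Fee: $13,650.00 + $40,480.00 + $28,420.00 + $18,962.50 + $5,807.50 + $15,719.84 = $123,039.84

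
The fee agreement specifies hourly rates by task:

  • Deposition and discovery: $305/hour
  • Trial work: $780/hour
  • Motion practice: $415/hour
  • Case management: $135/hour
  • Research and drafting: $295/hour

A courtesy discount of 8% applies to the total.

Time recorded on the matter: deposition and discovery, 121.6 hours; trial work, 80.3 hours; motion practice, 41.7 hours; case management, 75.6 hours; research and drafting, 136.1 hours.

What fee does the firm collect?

$153,992.36

Deposition and discovery: 121.6 × $305 = $37,088.00
Trial work: 80.3 × $780 = $62,634.00
Motion practice: 41.7 × $415 = $17,305.50
Case management: 75.6 × $135 = $10,206.00
Research and drafting: 136.1 × $295 = $40,149.50
Subtotal: $167,383.00
Less 8% discount: −$13,390.64
Total: $167,383.00 − $13,390.64 = $153,992.36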